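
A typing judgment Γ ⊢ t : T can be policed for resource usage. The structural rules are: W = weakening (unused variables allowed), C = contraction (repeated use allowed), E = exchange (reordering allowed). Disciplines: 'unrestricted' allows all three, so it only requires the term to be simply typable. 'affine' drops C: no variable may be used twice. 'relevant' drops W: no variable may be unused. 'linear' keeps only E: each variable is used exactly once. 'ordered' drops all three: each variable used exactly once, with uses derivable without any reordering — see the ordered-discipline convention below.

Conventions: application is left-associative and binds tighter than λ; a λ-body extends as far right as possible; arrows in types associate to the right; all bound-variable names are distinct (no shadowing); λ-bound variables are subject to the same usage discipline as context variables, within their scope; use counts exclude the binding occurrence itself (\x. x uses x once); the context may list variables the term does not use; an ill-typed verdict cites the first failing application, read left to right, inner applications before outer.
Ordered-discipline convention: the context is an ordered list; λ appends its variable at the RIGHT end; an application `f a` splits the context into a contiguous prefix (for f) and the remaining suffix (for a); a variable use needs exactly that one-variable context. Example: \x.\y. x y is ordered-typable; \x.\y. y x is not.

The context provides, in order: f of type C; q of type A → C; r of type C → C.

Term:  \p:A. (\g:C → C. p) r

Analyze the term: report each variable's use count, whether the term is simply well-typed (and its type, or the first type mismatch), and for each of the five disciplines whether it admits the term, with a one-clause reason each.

use counts: f: 0; q: 0; r: 1; p [bound]: 1; g [bound]: 0
use order (left to right): p, r
typing: well-typed — term : A → A
ordered: ✗, needs weakening: f, q, g unused
linear: ✗, needs weakening: f, q, g unused
affine: ✓, no duplicate uses among f, q, r, p, g
relevant: ✗, needs weakening: f, q, g unused
unrestricted: ✓, type-checks (A → A) and nothing is barred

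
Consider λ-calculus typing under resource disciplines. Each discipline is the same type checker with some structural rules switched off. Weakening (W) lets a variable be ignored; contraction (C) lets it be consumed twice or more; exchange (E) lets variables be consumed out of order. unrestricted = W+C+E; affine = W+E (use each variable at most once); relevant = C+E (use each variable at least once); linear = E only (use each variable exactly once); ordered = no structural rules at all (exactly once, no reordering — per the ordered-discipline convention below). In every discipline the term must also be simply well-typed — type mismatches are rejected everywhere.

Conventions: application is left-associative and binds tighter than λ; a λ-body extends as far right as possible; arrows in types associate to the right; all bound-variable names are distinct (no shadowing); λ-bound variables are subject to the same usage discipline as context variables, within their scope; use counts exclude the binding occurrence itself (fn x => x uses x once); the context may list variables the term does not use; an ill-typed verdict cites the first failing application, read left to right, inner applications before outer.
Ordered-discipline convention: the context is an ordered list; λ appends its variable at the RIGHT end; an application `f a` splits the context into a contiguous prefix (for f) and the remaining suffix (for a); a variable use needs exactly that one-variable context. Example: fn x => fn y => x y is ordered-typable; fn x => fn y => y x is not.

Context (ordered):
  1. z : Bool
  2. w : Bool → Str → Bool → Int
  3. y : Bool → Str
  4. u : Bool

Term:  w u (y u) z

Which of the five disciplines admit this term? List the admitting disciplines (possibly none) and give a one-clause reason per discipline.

admitted in: relevant, unrestricted
usage: z ×1; w ×1; y ×1; u ×2
use order (left to right): w, u, y, u, z
typing: the term checks, with type Int
ordered ✗ (repeated use of u ×2)
linear ✗ (repeated use of u ×2)
affine ✗ (repeated use of u ×2)
relevant ✓ (at least one use each (z, w, y, u))
unrestricted ✓ (simply typable at Int; W, C, E all held)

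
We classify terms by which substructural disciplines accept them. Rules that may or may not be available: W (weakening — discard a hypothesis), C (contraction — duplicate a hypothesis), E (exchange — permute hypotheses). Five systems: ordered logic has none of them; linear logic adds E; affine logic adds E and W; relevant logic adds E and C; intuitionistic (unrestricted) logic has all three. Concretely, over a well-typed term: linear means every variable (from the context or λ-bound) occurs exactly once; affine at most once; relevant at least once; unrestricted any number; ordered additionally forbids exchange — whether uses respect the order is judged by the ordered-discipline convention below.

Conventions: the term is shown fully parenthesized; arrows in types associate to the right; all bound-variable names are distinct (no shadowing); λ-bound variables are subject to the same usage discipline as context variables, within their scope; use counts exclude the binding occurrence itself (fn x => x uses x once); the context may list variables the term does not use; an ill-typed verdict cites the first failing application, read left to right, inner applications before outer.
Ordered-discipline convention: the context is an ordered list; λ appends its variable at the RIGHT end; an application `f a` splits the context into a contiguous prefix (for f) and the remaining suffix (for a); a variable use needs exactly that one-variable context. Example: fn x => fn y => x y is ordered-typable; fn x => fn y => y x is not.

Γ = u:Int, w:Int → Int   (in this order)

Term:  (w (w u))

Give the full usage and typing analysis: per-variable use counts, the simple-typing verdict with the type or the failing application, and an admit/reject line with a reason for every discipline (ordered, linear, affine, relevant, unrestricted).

use counts: u: 1×; w: 2×
left-to-right use order: w, w, u
typing: well-typed at Int
ordered ✗ (uses contraction: w ×2)
linear ✗ (uses contraction: w ×2)
affine ✗ (uses contraction: w ×2)
relevant ✓ (none of u, w goes unused)
unrestricted ✓ (type-checks (Int) and nothing is barred)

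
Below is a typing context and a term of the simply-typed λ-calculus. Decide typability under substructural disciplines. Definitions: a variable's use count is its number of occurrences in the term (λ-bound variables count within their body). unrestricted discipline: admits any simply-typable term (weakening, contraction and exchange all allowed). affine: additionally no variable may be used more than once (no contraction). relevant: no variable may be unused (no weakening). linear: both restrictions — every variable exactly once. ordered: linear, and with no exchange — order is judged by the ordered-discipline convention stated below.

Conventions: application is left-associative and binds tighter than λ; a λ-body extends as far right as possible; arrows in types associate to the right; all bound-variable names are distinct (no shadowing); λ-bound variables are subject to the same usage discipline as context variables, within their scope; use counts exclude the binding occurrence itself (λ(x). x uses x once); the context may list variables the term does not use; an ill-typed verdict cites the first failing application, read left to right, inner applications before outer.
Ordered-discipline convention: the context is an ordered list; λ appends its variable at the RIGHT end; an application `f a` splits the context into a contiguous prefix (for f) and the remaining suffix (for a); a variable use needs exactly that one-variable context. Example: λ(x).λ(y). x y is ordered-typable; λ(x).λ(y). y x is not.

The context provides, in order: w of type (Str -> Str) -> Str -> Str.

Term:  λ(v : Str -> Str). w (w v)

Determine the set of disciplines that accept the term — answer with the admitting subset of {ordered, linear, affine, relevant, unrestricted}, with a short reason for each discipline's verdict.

admitting disciplines: relevant, unrestricted
usage: w: 2, v [bound]: 1
left-to-right use order: w, w, v
typing: well-typed — term : (Str -> Str) -> Str -> Str
ordered: ✗, w ×2 used more than once (contraction)
linear: ✗, w ×2 used more than once (contraction)
affine: ✗, w ×2 used more than once (contraction)
relevant: ✓, w, v: all used, weakening unneeded
unrestricted: ✓, typability at (Str -> Str) -> Str -> Str is all that's needed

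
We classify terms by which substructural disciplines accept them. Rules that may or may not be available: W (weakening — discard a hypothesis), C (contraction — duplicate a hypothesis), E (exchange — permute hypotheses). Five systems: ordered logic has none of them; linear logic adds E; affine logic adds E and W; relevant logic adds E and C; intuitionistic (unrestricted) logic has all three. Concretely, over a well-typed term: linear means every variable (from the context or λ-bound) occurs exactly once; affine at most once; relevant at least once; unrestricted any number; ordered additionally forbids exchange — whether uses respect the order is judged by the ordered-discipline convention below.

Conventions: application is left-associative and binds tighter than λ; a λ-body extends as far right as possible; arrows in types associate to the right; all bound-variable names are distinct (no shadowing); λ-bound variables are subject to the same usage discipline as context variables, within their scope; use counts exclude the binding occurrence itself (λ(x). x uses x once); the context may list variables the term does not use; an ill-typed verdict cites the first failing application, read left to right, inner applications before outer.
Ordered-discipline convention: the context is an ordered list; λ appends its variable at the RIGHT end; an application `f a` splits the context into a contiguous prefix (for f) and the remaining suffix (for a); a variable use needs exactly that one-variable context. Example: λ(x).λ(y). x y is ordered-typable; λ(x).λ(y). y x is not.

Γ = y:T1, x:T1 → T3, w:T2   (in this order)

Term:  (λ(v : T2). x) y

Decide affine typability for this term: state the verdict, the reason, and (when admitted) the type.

no — the type mismatch rejects it
variable uses: y ×1; x ×1; w ×0; v [bound] ×0
left-to-right use order: x, y
typing: ill-typed: a function awaiting T2 gets T1
all disciplines: ordered ✗; linear ✗; affine ✗; relevant ✗; unrestricted ✗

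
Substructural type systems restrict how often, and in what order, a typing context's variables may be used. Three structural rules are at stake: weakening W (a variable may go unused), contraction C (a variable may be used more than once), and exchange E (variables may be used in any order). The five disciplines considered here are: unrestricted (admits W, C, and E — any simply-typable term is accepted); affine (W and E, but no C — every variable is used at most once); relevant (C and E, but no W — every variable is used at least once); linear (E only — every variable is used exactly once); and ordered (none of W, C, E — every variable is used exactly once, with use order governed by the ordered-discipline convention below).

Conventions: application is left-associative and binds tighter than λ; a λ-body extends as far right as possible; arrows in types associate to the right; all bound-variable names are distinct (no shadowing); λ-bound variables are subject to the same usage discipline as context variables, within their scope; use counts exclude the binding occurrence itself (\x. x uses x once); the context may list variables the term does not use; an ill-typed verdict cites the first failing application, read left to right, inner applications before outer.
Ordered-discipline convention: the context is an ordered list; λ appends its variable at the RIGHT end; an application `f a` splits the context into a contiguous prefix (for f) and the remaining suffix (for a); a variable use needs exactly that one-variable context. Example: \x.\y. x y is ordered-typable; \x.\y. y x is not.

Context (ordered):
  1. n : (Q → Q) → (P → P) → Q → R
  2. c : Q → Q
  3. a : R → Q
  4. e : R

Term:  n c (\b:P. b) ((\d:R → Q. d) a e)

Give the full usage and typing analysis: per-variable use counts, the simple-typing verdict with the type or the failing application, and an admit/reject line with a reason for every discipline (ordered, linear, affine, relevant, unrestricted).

usage: n=1; c=1; a=1; e=1; b (λ-bound)=1; d (λ-bound)=1
left-to-right use order: n, c, b, d, a, e
typing: well-typed — term : R
ordered ✓ (one use each (n, c, a, e, b, d); ordered split holds)
linear ✓ (single use per variable (n, c, a, e, b, d))
affine ✓ (no duplicate uses among n, c, a, e, b, d)
relevant ✓ (none of n, c, a, e, b, d goes unused)
unrestricted ✓ (type-checks (R) and nothing is barred)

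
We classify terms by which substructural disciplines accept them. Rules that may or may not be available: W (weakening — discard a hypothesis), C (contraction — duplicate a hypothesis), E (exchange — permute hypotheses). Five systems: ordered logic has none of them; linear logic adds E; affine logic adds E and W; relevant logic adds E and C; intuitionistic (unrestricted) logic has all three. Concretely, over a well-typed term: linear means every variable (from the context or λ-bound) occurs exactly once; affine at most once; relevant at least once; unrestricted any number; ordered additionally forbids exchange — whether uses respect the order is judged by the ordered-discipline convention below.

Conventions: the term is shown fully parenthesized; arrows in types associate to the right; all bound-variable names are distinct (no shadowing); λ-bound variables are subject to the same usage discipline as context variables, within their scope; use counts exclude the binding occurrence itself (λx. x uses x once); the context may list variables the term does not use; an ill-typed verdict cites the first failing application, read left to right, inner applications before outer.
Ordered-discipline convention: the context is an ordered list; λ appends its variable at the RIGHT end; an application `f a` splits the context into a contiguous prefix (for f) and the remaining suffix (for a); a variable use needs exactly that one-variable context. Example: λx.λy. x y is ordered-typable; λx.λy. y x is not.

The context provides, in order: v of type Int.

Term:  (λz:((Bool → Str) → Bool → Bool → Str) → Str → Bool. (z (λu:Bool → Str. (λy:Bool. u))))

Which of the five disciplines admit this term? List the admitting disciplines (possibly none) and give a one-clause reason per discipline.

admitted by: affine, unrestricted
use counts: v: 0×, z [bound]: 1×, u [bound]: 1×, y [bound]: 0×
order of uses: z, u
typing: well-typed — term : (((Bool → Str) → Bool → Bool → Str) → Str → Bool) → Str → Bool
ordered ✗ (v, y left unused)
linear ✗ (v, y left unused)
affine ✓ (at most one use each (v, z, u, y))
relevant ✗ (v, y left unused)
unrestricted ✓ (type-checks ((((Bool → Str) → Bool → Bool → Str) → Str → Bool) → Str → Bool) and nothing is barred)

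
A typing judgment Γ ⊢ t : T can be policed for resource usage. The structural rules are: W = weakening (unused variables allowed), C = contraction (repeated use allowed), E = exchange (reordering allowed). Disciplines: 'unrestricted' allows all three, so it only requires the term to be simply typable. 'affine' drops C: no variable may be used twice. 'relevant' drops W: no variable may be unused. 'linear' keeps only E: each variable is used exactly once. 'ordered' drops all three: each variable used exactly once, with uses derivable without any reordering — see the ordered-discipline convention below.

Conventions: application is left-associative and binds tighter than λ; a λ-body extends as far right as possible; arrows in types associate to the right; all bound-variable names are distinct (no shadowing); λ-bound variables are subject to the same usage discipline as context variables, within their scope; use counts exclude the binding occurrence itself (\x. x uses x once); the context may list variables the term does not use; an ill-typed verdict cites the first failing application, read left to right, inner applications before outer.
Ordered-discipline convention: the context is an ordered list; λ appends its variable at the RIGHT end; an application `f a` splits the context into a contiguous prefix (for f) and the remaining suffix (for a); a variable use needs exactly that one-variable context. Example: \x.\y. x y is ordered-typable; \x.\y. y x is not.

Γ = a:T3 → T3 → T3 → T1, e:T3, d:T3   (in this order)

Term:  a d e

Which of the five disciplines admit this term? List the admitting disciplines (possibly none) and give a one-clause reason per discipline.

admitted by: linear, affine, relevant, unrestricted
usage: a: 1×; e: 1×; d: 1×
uses in reading order: a, d, e
typing: well-typed at T3 → T1
ordered: ✗, needs exchange: uses follow a, d, e
linear: ✓, each of a, e, d used exactly once
affine: ✓, a, e, d: no repeats, contraction unneeded
relevant: ✓, at least one use each (a, e, d)
unrestricted: ✓, typability at T3 → T1 is all that's needed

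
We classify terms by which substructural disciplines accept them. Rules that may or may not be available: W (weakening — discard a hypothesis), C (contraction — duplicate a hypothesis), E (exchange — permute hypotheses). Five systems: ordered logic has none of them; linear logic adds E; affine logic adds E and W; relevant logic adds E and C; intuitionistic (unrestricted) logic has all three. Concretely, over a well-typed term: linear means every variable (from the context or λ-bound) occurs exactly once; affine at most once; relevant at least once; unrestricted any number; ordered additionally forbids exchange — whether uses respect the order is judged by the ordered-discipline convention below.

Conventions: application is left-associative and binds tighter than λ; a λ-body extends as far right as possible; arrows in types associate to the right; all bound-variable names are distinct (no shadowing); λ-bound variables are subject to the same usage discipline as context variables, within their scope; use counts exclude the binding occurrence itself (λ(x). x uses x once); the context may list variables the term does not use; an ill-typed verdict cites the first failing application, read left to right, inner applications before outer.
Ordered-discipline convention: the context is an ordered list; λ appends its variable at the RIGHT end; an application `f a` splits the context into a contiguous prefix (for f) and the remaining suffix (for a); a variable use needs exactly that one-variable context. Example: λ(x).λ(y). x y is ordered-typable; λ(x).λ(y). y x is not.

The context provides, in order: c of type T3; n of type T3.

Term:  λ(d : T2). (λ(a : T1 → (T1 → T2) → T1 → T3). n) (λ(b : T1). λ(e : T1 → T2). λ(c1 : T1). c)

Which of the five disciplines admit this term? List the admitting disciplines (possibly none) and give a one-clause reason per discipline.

accepted by: affine, unrestricted
usage: c: 1; n: 1; d (λ-bound): 0; a (λ-bound): 0; b (λ-bound): 0; e (λ-bound): 0; c1 (λ-bound): 0
order of uses: n, c
typing: well-typed — term : T2 → T3
ordered: ✗ — d, a, b, e, c1 left unused
linear: ✗ — d, a, b, e, c1 left unused
affine: ✓ — none of c, n, d, a, b, e, c1 used more than once
relevant: ✗ — d, a, b, e, c1 left unused
unrestricted: ✓ — simply typable at T2 → T3; W, C, E all held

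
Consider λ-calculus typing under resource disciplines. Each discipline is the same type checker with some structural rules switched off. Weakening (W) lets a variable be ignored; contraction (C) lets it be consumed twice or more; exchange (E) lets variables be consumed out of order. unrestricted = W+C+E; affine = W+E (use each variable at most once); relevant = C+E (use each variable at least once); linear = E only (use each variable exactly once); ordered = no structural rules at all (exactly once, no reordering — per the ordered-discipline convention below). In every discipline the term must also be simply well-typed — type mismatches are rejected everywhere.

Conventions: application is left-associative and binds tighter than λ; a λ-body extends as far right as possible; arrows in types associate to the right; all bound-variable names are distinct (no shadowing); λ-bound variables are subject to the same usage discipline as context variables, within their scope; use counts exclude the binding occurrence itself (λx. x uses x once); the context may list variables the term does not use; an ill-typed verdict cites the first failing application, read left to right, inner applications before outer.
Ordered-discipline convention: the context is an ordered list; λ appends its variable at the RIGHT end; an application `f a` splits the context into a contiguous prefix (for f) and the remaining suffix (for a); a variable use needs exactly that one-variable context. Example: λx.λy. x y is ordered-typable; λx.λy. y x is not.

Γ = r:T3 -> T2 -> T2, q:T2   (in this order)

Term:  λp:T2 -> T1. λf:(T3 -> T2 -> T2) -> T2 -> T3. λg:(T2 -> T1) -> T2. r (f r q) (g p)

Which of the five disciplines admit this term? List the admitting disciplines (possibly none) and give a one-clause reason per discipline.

admitted in: relevant, unrestricted
usage: r: 2; q: 1; p (λ-bound): 1; f (λ-bound): 1; g (λ-bound): 1
order of uses: r, f, r, q, g, p
typing: ✓ — (T2 -> T1) -> ((T3 -> T2 -> T2) -> T2 -> T3) -> ((T2 -> T1) -> T2) -> T2
ordered: ✗ — repeated use of r ×2
linear: ✗ — repeated use of r ×2
affine: ✗ — repeated use of r ×2
relevant: ✓ — r, q, p, f, g: all used, weakening unneeded
unrestricted: ✓ — typability at (T2 -> T1) -> ((T3 -> T2 -> T2) -> T2 -> T3) -> ((T2 -> T1) -> T2) -> T2 is all that's needed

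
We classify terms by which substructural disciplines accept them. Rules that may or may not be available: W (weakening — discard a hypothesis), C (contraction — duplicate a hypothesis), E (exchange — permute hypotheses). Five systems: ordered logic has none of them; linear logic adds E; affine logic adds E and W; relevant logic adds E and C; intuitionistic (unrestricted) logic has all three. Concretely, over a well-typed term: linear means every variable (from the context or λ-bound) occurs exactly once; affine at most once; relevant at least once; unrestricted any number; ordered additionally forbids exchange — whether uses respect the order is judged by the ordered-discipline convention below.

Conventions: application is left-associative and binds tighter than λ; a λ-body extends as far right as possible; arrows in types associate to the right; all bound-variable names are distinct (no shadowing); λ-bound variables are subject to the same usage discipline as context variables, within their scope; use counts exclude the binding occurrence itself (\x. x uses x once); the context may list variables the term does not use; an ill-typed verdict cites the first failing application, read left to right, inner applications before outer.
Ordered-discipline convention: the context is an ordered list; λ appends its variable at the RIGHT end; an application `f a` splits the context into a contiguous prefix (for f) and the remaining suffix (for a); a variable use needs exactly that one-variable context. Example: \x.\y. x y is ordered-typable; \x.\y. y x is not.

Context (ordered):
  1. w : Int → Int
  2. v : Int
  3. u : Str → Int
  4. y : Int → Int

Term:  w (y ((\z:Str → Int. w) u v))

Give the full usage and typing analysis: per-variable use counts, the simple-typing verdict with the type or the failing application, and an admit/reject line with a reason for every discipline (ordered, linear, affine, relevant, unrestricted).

usage: w=2; v=1; u=1; y=1; z [bound]=0
order of uses: w, y, w, u, v
typing: the term checks, with type Int
ordered ✗ (repeated use of w ×2; z left unused)
linear ✗ (repeated use of w ×2; z left unused)
affine ✗ (repeated use of w ×2)
relevant ✗ (z left unused)
unrestricted ✓ (simply typable at Int; W, C, E all held)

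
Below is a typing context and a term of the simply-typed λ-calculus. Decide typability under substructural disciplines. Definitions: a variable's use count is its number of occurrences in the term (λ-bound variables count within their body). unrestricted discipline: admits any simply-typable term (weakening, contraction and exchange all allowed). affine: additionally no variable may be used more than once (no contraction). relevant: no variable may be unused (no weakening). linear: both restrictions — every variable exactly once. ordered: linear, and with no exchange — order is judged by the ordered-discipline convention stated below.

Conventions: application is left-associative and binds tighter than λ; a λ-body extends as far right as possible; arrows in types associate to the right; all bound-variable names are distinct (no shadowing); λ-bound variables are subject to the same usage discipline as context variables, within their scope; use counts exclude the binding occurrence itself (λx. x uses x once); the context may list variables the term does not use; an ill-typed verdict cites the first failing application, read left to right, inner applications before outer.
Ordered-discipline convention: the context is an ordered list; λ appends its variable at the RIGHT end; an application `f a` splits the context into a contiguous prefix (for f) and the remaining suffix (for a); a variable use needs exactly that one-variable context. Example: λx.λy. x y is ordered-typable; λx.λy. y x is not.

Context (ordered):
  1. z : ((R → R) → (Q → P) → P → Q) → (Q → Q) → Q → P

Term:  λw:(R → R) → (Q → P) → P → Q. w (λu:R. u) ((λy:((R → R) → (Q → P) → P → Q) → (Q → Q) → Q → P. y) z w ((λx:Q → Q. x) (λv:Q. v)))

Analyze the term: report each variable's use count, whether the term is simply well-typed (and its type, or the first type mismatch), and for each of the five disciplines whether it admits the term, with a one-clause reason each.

use counts: z: 1×, w (bound): 2×, u (bound): 1×, y (bound): 1×, x (bound): 1×, v (bound): 1×
uses in reading order: w, u, y, z, w, x, v
typing: ✓ — ((R → R) → (Q → P) → P → Q) → P → Q
ordered: ✗, w ×2 used more than once (contraction)
linear: ✗, w ×2 used more than once (contraction)
affine: ✗, w ×2 used more than once (contraction)
relevant: ✓, z, w, u, y, x, v: all used, weakening unneeded
unrestricted: ✓, simply typable at ((R → R) → (Q → P) → P → Q) → P → Q; W, C, E all held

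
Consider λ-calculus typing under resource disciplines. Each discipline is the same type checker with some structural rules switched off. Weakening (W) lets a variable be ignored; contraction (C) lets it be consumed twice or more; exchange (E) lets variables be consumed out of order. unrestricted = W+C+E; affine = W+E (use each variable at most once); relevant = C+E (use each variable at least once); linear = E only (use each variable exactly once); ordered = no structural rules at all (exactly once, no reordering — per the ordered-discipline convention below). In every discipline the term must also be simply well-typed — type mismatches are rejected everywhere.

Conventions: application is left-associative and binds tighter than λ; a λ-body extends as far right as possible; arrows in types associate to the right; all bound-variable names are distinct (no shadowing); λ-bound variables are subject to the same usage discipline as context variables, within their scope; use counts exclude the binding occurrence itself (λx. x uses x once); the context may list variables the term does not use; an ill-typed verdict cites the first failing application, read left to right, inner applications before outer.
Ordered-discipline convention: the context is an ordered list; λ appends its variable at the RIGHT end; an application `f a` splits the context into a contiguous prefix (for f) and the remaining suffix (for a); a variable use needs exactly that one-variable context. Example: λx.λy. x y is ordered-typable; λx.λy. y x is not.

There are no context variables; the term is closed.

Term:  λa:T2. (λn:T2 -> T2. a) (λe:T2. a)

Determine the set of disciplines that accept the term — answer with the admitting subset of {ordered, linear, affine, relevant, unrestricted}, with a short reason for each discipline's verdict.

accepted by: unrestricted
use counts: a (bound): 2×; n (bound): 0×; e (bound): 0×
left-to-right use order: a, a
typing: well-typed — term : T2 -> T2
ordered: ✗, uses contraction: a ×2; n, e never used (weakening)
linear: ✗, uses contraction: a ×2; n, e never used (weakening)
affine: ✗, uses contraction: a ×2
relevant: ✗, n, e never used (weakening)
unrestricted: ✓, typability at T2 -> T2 is all that's needed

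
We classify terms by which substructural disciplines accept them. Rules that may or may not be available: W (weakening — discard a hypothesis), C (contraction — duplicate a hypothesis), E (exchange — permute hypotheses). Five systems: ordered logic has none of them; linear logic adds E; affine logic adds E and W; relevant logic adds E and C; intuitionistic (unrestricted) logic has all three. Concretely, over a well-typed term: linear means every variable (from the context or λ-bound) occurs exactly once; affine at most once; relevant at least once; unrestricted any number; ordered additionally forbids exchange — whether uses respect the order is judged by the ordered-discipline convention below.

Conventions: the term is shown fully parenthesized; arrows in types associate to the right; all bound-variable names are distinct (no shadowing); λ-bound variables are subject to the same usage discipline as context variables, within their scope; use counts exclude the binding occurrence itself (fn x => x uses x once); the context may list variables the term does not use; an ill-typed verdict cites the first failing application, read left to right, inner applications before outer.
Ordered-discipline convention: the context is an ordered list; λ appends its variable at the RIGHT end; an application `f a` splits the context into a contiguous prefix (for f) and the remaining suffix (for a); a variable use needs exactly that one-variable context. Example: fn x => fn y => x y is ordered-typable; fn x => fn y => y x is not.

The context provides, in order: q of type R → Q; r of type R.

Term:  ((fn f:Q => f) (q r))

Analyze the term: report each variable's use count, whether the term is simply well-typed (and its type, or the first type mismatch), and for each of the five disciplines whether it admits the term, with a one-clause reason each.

counts: q: 1×, r: 1×, f (bound): 1×
use order (left to right): f, q, r
typing: well-typed — term : Q
ordered: ✓, q, r, f: once each, no exchange needed
linear: ✓, exactly-once usage across q, r, f
affine: ✓, at most one use each (q, r, f)
relevant: ✓, none of q, r, f goes unused
unrestricted: ✓, simply typable at Q; W, C, E all held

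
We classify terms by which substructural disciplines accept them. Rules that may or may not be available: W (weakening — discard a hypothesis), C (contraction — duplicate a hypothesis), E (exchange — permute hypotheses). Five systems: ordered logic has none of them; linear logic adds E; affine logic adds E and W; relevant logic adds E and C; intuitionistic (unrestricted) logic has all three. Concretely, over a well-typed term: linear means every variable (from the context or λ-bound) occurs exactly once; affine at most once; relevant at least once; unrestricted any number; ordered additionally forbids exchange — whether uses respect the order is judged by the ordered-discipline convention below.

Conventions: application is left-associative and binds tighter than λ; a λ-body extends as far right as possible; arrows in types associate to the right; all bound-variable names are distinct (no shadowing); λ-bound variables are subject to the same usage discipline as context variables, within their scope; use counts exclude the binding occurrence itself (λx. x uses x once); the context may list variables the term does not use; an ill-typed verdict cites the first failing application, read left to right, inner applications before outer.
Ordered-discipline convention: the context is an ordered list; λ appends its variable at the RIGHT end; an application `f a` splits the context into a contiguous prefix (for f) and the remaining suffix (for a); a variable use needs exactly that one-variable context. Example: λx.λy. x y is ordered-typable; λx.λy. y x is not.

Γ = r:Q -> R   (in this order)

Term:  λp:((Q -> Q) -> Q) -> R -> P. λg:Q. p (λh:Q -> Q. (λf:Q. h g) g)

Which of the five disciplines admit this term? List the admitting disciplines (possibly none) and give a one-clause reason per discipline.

admitting disciplines: unrestricted
use counts: r: 0; p (λ-bound): 1; g (λ-bound): 2; h (λ-bound): 1; f (λ-bound): 0
use order (left to right): p, h, g, g
typing: ✓ — (((Q -> Q) -> Q) -> R -> P) -> Q -> R -> P
ordered: ✗, g ×2 used more than once (contraction); r, f left unused
linear: ✗, g ×2 used more than once (contraction); r, f left unused
affine: ✗, g ×2 used more than once (contraction)
relevant: ✗, r, f left unused
unrestricted: ✓, simply typable at (((Q -> Q) -> Q) -> R -> P) -> Q -> R -> P; W, C, E all held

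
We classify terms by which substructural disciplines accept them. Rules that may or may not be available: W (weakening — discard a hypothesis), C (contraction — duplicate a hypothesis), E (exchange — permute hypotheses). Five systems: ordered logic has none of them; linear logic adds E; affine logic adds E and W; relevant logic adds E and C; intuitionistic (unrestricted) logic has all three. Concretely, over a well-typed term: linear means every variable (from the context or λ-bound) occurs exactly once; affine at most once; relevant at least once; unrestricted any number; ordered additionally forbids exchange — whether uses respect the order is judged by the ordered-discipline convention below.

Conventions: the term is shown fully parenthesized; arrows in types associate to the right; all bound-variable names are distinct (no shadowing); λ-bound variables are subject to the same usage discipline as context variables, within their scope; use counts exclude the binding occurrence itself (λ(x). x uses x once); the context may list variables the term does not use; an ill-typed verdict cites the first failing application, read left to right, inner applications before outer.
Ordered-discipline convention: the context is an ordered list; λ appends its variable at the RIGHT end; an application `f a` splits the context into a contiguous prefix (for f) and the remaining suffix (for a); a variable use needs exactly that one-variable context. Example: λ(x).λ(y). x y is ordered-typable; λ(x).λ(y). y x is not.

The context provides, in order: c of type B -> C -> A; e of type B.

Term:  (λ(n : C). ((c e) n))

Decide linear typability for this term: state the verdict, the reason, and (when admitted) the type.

yes — single use per variable (c, e, n); term : C -> A
counts: c: 1, e: 1, n (bound): 1
left-to-right use order: c, e, n
typing: well-typed — term : C -> A
all disciplines: ordered ✓, linear ✓, affine ✓, relevant ✓, unrestricted ✓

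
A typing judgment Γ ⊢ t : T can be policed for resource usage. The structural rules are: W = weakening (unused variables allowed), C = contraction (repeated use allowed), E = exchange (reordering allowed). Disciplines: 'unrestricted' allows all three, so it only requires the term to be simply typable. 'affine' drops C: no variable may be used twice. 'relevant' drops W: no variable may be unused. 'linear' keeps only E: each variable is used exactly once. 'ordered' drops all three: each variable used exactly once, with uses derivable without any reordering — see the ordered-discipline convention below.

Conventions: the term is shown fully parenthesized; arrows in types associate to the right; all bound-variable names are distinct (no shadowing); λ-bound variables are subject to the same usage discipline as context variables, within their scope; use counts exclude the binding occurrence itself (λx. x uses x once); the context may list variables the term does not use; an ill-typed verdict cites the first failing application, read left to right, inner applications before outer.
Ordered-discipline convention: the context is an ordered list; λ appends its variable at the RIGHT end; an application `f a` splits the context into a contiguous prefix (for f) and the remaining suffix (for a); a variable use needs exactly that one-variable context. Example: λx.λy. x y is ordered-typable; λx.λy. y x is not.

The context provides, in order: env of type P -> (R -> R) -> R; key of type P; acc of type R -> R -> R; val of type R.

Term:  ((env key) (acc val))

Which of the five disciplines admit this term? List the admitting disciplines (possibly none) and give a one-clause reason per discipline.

admitting disciplines: ordered, linear, affine, relevant, unrestricted
usage: env: 1, key: 1, acc: 1, val: 1
order of uses: env, key, acc, val
typing: well-typed at R
ordered: ✓ — one use each (env, key, acc, val); ordered split holds
linear: ✓ — each of env, key, acc, val used exactly once
affine: ✓ — at most one use each (env, key, acc, val)
relevant: ✓ — at least one use each (env, key, acc, val)
unrestricted: ✓ — simply typable at R; W, C, E all held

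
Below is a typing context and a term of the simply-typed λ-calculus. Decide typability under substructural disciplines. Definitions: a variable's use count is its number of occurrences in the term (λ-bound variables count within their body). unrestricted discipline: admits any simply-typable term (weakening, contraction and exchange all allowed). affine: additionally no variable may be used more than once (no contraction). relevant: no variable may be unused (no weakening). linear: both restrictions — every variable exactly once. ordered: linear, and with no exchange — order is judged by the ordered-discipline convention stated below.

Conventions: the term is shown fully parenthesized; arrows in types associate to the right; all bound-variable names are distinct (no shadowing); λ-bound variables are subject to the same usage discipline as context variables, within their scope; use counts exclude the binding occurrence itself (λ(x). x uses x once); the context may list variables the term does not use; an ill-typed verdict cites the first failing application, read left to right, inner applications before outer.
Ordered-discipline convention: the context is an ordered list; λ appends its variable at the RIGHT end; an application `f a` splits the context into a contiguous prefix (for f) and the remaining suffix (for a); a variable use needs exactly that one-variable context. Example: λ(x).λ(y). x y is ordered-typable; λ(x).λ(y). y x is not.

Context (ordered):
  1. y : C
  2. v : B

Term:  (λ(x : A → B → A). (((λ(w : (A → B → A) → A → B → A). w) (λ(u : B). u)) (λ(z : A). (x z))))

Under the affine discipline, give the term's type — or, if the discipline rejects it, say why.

not well-typed under affine — the type mismatch rejects it
variable uses: y ×0, v ×0, x (λ-bound) ×1, w (λ-bound) ×1, u (λ-bound) ×1, z (λ-bound) ×1
uses in reading order: w, u, x, z
typing: ill-typed: a function awaiting (A → B → A) → A → B → A gets B → B
per-discipline verdicts: ordered ✗ · linear ✗ · affine ✗ · relevant ✗ · unrestricted ✗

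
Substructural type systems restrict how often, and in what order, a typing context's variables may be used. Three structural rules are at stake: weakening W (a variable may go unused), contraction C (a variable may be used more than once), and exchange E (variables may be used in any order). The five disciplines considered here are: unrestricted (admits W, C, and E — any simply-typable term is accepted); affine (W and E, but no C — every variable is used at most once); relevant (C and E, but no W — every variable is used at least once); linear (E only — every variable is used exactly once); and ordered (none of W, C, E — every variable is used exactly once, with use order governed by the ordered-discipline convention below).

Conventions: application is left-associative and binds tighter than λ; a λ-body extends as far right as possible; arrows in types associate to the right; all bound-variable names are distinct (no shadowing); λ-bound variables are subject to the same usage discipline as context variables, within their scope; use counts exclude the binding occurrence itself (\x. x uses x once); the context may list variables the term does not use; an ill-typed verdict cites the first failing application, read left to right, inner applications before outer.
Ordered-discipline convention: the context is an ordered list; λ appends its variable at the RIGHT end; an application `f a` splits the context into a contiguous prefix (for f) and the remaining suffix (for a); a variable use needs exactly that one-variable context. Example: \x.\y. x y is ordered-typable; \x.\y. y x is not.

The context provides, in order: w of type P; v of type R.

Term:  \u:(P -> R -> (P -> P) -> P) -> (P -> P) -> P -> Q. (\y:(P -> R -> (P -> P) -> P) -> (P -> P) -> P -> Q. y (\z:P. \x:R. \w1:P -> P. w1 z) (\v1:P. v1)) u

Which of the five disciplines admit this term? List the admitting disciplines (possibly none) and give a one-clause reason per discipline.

accepted by: affine, unrestricted
variable uses: w: 0×; v: 0×; u [bound]: 1×; y [bound]: 1×; z [bound]: 1×; x [bound]: 0×; w1 [bound]: 1×; v1 [bound]: 1×
left-to-right use order: y, w1, z, v1, u
typing: ✓ — ((P -> R -> (P -> P) -> P) -> (P -> P) -> P -> Q) -> P -> Q
ordered ✗ (w, v, x left unused)
linear ✗ (w, v, x left unused)
affine ✓ (w, v, u, y, z, x, w1, v1: no repeats, contraction unneeded)
relevant ✗ (w, v, x left unused)
unrestricted ✓ (well-typed at ((P -> R -> (P -> P) -> P) -> (P -> P) -> P -> Q) -> P -> Q; no restrictions here)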